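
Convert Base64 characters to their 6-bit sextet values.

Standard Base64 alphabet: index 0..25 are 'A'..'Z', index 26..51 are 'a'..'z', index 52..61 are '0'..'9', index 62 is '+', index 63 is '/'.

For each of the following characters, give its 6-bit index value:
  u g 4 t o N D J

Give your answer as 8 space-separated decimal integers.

Answer: 46 32 56 45 40 13 3 9

Derivation:
'u': a..z range, 26 + ord('u') − ord('a') = 46
'g': a..z range, 26 + ord('g') − ord('a') = 32
'4': 0..9 range, 52 + ord('4') − ord('0') = 56
't': a..z range, 26 + ord('t') − ord('a') = 45
'o': a..z range, 26 + ord('o') − ord('a') = 40
'N': A..Z range, ord('N') − ord('A') = 13
'D': A..Z range, ord('D') − ord('A') = 3
'J': A..Z range, ord('J') − ord('A') = 9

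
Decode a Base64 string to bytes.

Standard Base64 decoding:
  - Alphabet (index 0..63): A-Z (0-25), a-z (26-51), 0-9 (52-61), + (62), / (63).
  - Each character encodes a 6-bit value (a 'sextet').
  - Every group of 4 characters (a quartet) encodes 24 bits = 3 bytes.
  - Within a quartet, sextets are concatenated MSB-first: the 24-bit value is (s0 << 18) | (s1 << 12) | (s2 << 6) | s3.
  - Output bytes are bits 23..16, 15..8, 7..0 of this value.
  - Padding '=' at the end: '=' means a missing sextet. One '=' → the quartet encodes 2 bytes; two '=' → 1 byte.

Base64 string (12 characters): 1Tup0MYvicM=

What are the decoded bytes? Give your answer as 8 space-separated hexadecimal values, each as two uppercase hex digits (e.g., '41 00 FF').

Answer: D5 3B A9 D0 C6 2F 89 C3

Derivation:
After char 0 ('1'=53): chars_in_quartet=1 acc=0x35 bytes_emitted=0
After char 1 ('T'=19): chars_in_quartet=2 acc=0xD53 bytes_emitted=0
After char 2 ('u'=46): chars_in_quartet=3 acc=0x354EE bytes_emitted=0
After char 3 ('p'=41): chars_in_quartet=4 acc=0xD53BA9 -> emit D5 3B A9, reset; bytes_emitted=3
After char 4 ('0'=52): chars_in_quartet=1 acc=0x34 bytes_emitted=3
After char 5 ('M'=12): chars_in_quartet=2 acc=0xD0C bytes_emitted=3
After char 6 ('Y'=24): chars_in_quartet=3 acc=0x34318 bytes_emitted=3
After char 7 ('v'=47): chars_in_quartet=4 acc=0xD0C62F -> emit D0 C6 2F, reset; bytes_emitted=6
After char 8 ('i'=34): chars_in_quartet=1 acc=0x22 bytes_emitted=6
After char 9 ('c'=28): chars_in_quartet=2 acc=0x89C bytes_emitted=6
After char 10 ('M'=12): chars_in_quartet=3 acc=0x2270C bytes_emitted=6
Padding '=': partial quartet acc=0x2270C -> emit 89 C3; bytes_emitted=8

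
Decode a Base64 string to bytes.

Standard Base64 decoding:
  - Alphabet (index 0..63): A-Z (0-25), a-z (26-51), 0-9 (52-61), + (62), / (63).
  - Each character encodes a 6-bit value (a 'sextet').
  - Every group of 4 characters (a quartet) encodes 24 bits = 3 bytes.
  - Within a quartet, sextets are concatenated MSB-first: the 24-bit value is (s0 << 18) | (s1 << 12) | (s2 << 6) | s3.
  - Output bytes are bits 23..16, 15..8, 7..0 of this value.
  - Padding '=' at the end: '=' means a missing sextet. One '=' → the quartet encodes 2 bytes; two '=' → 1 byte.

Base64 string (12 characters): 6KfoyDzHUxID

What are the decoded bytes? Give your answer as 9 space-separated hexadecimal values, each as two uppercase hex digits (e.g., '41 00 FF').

Answer: E8 A7 E8 C8 3C C7 53 12 03

Derivation:
After char 0 ('6'=58): chars_in_quartet=1 acc=0x3A bytes_emitted=0
After char 1 ('K'=10): chars_in_quartet=2 acc=0xE8A bytes_emitted=0
After char 2 ('f'=31): chars_in_quartet=3 acc=0x3A29F bytes_emitted=0
After char 3 ('o'=40): chars_in_quartet=4 acc=0xE8A7E8 -> emit E8 A7 E8, reset; bytes_emitted=3
After char 4 ('y'=50): chars_in_quartet=1 acc=0x32 bytes_emitted=3
After char 5 ('D'=3): chars_in_quartet=2 acc=0xC83 bytes_emitted=3
After char 6 ('z'=51): chars_in_quartet=3 acc=0x320F3 bytes_emitted=3
After char 7 ('H'=7): chars_in_quartet=4 acc=0xC83CC7 -> emit C8 3C C7, reset; bytes_emitted=6
After char 8 ('U'=20): chars_in_quartet=1 acc=0x14 bytes_emitted=6
After char 9 ('x'=49): chars_in_quartet=2 acc=0x531 bytes_emitted=6
After char 10 ('I'=8): chars_in_quartet=3 acc=0x14C48 bytes_emitted=6
After char 11 ('D'=3): chars_in_quartet=4 acc=0x531203 -> emit 53 12 03, reset; bytes_emitted=9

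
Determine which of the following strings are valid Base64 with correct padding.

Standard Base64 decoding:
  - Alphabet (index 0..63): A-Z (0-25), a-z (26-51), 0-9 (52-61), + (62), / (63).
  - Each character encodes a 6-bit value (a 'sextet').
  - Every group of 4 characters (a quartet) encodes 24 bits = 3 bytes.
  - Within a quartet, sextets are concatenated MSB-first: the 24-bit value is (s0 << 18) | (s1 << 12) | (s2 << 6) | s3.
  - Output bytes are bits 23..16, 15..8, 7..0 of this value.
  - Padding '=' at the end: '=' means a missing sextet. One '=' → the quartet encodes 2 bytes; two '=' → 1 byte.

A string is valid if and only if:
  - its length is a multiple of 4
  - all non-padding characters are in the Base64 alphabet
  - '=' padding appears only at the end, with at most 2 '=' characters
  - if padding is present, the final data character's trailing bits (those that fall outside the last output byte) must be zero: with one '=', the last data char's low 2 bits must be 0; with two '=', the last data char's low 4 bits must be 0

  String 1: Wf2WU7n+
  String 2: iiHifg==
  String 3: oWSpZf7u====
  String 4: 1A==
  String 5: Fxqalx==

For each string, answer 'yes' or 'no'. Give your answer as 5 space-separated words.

Answer: yes yes no yes no

Derivation:
String 1: 'Wf2WU7n+' → valid
String 2: 'iiHifg==' → valid
String 3: 'oWSpZf7u====' → invalid (4 pad chars (max 2))
String 4: '1A==' → valid
String 5: 'Fxqalx==' → invalid (bad trailing bits)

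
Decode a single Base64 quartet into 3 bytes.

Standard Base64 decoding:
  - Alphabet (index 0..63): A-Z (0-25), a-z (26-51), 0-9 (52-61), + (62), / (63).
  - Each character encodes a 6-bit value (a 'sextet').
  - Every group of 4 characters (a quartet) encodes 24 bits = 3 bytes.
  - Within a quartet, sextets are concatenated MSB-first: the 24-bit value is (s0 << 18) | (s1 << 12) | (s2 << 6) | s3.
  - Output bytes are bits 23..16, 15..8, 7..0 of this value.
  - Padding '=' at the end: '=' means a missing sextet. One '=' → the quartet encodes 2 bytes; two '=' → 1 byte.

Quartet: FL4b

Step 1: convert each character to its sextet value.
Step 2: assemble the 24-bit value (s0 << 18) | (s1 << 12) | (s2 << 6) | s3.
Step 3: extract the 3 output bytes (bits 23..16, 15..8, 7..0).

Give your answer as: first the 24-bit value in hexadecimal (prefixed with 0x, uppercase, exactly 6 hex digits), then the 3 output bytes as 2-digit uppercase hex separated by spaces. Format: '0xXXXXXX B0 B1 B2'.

Answer: 0x14BE1B 14 BE 1B

Derivation:
Sextets: F=5, L=11, 4=56, b=27
24-bit: (5<<18) | (11<<12) | (56<<6) | 27
      = 0x140000 | 0x00B000 | 0x000E00 | 0x00001B
      = 0x14BE1B
Bytes: (v>>16)&0xFF=14, (v>>8)&0xFF=BE, v&0xFF=1B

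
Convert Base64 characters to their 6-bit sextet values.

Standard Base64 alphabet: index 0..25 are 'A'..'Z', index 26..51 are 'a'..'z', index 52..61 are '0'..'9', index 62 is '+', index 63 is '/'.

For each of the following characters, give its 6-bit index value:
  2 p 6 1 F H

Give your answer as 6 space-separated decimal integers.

'2': 0..9 range, 52 + ord('2') − ord('0') = 54
'p': a..z range, 26 + ord('p') − ord('a') = 41
'6': 0..9 range, 52 + ord('6') − ord('0') = 58
'1': 0..9 range, 52 + ord('1') − ord('0') = 53
'F': A..Z range, ord('F') − ord('A') = 5
'H': A..Z range, ord('H') − ord('A') = 7

Answer: 54 41 58 53 5 7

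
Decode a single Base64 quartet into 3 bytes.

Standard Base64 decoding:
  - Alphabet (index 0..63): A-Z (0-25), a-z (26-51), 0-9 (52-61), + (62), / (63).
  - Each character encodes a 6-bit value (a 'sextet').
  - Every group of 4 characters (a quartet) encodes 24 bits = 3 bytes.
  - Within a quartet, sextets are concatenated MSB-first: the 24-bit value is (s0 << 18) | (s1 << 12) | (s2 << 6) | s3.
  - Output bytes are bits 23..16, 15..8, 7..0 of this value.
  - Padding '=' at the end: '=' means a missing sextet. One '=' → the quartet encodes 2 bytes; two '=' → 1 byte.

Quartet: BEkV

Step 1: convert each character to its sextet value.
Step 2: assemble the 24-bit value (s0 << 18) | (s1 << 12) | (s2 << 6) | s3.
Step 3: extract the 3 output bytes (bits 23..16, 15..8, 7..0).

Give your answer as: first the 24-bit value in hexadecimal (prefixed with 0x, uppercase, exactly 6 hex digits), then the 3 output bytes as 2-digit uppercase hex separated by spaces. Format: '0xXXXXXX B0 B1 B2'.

Sextets: B=1, E=4, k=36, V=21
24-bit: (1<<18) | (4<<12) | (36<<6) | 21
      = 0x040000 | 0x004000 | 0x000900 | 0x000015
      = 0x044915
Bytes: (v>>16)&0xFF=04, (v>>8)&0xFF=49, v&0xFF=15

Answer: 0x044915 04 49 15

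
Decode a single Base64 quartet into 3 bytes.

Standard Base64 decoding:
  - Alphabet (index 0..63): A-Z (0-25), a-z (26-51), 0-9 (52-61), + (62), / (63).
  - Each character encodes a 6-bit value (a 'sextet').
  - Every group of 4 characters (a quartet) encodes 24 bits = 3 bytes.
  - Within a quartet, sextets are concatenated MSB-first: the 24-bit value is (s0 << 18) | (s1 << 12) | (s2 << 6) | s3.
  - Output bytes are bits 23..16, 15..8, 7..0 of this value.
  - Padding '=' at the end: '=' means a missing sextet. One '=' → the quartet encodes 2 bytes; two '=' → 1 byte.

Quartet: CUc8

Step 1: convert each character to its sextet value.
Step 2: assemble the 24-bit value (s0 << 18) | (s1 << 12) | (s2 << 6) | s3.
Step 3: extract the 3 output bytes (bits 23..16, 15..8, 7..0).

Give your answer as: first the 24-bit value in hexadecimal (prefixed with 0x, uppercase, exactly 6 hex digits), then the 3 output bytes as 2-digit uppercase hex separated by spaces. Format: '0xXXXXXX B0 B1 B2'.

Answer: 0x09473C 09 47 3C

Derivation:
Sextets: C=2, U=20, c=28, 8=60
24-bit: (2<<18) | (20<<12) | (28<<6) | 60
      = 0x080000 | 0x014000 | 0x000700 | 0x00003C
      = 0x09473C
Bytes: (v>>16)&0xFF=09, (v>>8)&0xFF=47, v&0xFF=3C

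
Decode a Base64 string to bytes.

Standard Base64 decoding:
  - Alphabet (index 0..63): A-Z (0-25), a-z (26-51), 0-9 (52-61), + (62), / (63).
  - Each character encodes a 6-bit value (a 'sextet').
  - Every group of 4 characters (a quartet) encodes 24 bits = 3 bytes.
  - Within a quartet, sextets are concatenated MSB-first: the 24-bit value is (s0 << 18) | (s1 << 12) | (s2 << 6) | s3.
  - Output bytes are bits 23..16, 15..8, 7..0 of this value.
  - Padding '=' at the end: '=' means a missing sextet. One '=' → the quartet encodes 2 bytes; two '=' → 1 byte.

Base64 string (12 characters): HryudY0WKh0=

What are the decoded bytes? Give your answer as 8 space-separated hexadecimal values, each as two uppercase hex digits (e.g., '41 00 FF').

Answer: 1E BC AE 75 8D 16 2A 1D

Derivation:
After char 0 ('H'=7): chars_in_quartet=1 acc=0x7 bytes_emitted=0
After char 1 ('r'=43): chars_in_quartet=2 acc=0x1EB bytes_emitted=0
After char 2 ('y'=50): chars_in_quartet=3 acc=0x7AF2 bytes_emitted=0
After char 3 ('u'=46): chars_in_quartet=4 acc=0x1EBCAE -> emit 1E BC AE, reset; bytes_emitted=3
After char 4 ('d'=29): chars_in_quartet=1 acc=0x1D bytes_emitted=3
After char 5 ('Y'=24): chars_in_quartet=2 acc=0x758 bytes_emitted=3
After char 6 ('0'=52): chars_in_quartet=3 acc=0x1D634 bytes_emitted=3
After char 7 ('W'=22): chars_in_quartet=4 acc=0x758D16 -> emit 75 8D 16, reset; bytes_emitted=6
After char 8 ('K'=10): chars_in_quartet=1 acc=0xA bytes_emitted=6
After char 9 ('h'=33): chars_in_quartet=2 acc=0x2A1 bytes_emitted=6
After char 10 ('0'=52): chars_in_quartet=3 acc=0xA874 bytes_emitted=6
Padding '=': partial quartet acc=0xA874 -> emit 2A 1D; bytes_emitted=8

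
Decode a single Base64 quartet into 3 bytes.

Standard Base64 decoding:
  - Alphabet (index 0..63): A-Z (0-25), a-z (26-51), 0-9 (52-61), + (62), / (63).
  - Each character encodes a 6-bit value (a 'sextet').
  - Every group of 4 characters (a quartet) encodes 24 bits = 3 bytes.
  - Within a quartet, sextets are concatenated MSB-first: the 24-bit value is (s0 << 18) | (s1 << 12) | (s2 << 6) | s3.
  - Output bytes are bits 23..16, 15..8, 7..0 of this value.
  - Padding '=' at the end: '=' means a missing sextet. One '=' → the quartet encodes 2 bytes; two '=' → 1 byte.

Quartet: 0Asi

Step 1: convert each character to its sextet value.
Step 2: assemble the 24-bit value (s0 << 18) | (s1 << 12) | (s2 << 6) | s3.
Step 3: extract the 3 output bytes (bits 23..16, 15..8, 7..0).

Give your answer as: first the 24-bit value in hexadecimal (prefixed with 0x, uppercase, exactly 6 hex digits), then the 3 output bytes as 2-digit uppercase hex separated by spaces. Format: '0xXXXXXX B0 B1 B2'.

Answer: 0xD00B22 D0 0B 22

Derivation:
Sextets: 0=52, A=0, s=44, i=34
24-bit: (52<<18) | (0<<12) | (44<<6) | 34
      = 0xD00000 | 0x000000 | 0x000B00 | 0x000022
      = 0xD00B22
Bytes: (v>>16)&0xFF=D0, (v>>8)&0xFF=0B, v&0xFF=22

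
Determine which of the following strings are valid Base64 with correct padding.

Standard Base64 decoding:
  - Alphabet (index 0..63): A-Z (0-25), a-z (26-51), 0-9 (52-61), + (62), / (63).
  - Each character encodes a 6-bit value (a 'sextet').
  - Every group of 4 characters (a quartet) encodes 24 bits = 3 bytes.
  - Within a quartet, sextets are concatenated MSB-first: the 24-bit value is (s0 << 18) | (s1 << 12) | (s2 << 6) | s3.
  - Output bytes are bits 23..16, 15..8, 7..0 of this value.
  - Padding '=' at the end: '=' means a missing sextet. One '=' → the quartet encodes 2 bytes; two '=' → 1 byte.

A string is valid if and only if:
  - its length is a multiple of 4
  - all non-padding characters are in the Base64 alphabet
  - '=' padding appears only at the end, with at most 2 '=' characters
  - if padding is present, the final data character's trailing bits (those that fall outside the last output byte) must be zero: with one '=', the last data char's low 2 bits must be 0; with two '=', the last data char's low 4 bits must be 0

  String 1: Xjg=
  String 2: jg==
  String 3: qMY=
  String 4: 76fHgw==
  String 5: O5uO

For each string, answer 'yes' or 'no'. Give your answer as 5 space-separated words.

Answer: yes yes yes yes yes

Derivation:
String 1: 'Xjg=' → valid
String 2: 'jg==' → valid
String 3: 'qMY=' → valid
String 4: '76fHgw==' → valid
String 5: 'O5uO' → valid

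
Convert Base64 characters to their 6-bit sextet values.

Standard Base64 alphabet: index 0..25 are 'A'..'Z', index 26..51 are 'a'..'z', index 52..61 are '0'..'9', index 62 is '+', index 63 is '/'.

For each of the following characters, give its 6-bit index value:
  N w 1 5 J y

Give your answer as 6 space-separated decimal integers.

'N': A..Z range, ord('N') − ord('A') = 13
'w': a..z range, 26 + ord('w') − ord('a') = 48
'1': 0..9 range, 52 + ord('1') − ord('0') = 53
'5': 0..9 range, 52 + ord('5') − ord('0') = 57
'J': A..Z range, ord('J') − ord('A') = 9
'y': a..z range, 26 + ord('y') − ord('a') = 50

Answer: 13 48 53 57 9 50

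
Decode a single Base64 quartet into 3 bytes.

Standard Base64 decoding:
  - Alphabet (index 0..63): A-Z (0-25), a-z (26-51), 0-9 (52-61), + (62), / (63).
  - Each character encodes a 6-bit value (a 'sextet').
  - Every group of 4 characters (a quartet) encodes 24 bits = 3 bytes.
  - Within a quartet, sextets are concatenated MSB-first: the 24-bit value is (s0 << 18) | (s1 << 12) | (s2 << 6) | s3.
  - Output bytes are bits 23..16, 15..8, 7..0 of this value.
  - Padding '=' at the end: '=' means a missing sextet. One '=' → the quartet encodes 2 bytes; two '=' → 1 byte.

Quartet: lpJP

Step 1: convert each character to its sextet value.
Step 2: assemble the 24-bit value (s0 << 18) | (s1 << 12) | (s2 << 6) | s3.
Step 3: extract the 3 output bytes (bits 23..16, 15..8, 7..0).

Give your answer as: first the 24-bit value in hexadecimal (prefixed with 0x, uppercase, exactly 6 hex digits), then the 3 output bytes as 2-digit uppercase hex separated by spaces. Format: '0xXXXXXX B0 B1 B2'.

Answer: 0x96924F 96 92 4F

Derivation:
Sextets: l=37, p=41, J=9, P=15
24-bit: (37<<18) | (41<<12) | (9<<6) | 15
      = 0x940000 | 0x029000 | 0x000240 | 0x00000F
      = 0x96924F
Bytes: (v>>16)&0xFF=96, (v>>8)&0xFF=92, v&0xFF=4F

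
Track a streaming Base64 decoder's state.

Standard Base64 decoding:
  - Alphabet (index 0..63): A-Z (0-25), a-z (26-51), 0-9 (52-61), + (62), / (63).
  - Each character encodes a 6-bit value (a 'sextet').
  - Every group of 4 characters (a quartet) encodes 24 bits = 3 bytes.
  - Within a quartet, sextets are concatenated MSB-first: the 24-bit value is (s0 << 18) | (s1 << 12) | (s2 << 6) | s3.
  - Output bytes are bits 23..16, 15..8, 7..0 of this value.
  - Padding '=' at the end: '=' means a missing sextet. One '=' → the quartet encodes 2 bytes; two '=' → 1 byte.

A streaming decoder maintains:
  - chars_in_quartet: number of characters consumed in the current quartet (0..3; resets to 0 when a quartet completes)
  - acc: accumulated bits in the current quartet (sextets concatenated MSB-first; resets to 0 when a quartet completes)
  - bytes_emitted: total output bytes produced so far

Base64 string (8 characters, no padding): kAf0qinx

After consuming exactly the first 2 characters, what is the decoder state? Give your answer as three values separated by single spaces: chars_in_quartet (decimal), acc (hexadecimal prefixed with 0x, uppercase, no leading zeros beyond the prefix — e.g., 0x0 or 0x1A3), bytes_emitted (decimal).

Answer: 2 0x900 0

Derivation:
After char 0 ('k'=36): chars_in_quartet=1 acc=0x24 bytes_emitted=0
After char 1 ('A'=0): chars_in_quartet=2 acc=0x900 bytes_emitted=0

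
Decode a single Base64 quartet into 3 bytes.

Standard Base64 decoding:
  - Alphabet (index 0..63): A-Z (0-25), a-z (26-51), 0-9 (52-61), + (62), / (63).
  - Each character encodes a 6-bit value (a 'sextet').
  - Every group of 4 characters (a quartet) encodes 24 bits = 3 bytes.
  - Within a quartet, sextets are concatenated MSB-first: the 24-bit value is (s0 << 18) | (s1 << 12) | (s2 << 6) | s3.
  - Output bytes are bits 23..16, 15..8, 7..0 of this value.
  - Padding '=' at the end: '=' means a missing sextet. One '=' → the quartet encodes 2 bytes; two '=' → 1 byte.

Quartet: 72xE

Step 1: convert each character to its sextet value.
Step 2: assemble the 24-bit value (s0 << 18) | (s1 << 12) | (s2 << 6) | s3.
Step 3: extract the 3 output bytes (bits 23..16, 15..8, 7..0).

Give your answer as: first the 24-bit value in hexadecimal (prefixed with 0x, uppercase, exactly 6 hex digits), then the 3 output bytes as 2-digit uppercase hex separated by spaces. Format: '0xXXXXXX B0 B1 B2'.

Answer: 0xEF6C44 EF 6C 44

Derivation:
Sextets: 7=59, 2=54, x=49, E=4
24-bit: (59<<18) | (54<<12) | (49<<6) | 4
      = 0xEC0000 | 0x036000 | 0x000C40 | 0x000004
      = 0xEF6C44
Bytes: (v>>16)&0xFF=EF, (v>>8)&0xFF=6C, v&0xFF=44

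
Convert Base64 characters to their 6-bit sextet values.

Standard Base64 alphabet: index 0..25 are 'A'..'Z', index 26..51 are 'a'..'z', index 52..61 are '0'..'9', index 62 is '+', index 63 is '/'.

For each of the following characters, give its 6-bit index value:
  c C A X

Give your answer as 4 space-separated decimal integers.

'c': a..z range, 26 + ord('c') − ord('a') = 28
'C': A..Z range, ord('C') − ord('A') = 2
'A': A..Z range, ord('A') − ord('A') = 0
'X': A..Z range, ord('X') − ord('A') = 23

Answer: 28 2 0 23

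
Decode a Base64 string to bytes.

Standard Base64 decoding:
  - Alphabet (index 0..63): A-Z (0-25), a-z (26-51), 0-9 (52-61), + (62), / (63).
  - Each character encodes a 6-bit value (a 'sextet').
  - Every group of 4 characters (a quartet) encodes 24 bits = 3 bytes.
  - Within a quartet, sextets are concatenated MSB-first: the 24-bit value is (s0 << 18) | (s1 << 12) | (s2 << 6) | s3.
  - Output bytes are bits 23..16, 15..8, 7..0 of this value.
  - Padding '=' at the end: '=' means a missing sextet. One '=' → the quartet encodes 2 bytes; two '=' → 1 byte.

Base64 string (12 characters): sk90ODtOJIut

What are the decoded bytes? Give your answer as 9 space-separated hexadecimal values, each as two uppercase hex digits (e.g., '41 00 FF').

After char 0 ('s'=44): chars_in_quartet=1 acc=0x2C bytes_emitted=0
After char 1 ('k'=36): chars_in_quartet=2 acc=0xB24 bytes_emitted=0
After char 2 ('9'=61): chars_in_quartet=3 acc=0x2C93D bytes_emitted=0
After char 3 ('0'=52): chars_in_quartet=4 acc=0xB24F74 -> emit B2 4F 74, reset; bytes_emitted=3
After char 4 ('O'=14): chars_in_quartet=1 acc=0xE bytes_emitted=3
After char 5 ('D'=3): chars_in_quartet=2 acc=0x383 bytes_emitted=3
After char 6 ('t'=45): chars_in_quartet=3 acc=0xE0ED bytes_emitted=3
After char 7 ('O'=14): chars_in_quartet=4 acc=0x383B4E -> emit 38 3B 4E, reset; bytes_emitted=6
After char 8 ('J'=9): chars_in_quartet=1 acc=0x9 bytes_emitted=6
After char 9 ('I'=8): chars_in_quartet=2 acc=0x248 bytes_emitted=6
After char 10 ('u'=46): chars_in_quartet=3 acc=0x922E bytes_emitted=6
After char 11 ('t'=45): chars_in_quartet=4 acc=0x248BAD -> emit 24 8B AD, reset; bytes_emitted=9

Answer: B2 4F 74 38 3B 4E 24 8B AD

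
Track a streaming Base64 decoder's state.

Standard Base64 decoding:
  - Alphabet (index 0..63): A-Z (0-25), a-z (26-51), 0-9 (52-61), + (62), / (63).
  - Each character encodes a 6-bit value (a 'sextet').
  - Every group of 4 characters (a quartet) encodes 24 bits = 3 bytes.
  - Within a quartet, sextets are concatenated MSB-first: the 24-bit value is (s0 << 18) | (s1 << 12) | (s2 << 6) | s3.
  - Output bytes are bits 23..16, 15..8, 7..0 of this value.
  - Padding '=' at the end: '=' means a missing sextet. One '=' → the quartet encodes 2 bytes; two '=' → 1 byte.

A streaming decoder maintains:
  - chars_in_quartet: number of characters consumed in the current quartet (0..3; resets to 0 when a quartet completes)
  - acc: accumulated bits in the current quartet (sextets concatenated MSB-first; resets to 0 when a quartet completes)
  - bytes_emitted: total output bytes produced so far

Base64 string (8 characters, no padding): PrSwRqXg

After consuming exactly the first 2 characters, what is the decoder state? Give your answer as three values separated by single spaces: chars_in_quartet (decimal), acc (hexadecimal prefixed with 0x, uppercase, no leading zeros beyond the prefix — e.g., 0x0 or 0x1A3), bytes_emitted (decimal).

After char 0 ('P'=15): chars_in_quartet=1 acc=0xF bytes_emitted=0
After char 1 ('r'=43): chars_in_quartet=2 acc=0x3EB bytes_emitted=0

Answer: 2 0x3EB 0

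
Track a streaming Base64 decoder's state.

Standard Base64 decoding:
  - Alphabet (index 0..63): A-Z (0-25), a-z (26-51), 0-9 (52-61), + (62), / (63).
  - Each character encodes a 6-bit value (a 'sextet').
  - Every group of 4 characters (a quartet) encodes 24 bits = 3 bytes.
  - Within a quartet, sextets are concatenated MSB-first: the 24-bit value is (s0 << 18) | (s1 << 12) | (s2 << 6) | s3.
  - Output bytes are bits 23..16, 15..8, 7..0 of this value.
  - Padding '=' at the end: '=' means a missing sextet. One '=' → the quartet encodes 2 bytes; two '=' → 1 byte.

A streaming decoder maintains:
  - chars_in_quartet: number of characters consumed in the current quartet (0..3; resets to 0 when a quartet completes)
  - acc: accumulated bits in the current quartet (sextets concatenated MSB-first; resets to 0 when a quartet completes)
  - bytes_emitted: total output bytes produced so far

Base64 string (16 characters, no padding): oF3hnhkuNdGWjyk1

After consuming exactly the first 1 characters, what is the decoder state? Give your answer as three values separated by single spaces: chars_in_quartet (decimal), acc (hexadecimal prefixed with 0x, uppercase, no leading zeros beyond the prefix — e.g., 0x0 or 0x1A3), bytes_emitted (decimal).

Answer: 1 0x28 0

Derivation:
After char 0 ('o'=40): chars_in_quartet=1 acc=0x28 bytes_emitted=0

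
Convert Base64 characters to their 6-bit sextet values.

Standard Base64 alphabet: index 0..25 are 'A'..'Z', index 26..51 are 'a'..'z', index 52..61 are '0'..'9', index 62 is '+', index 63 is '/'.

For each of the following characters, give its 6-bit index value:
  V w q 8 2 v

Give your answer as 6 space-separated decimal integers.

Answer: 21 48 42 60 54 47

Derivation:
'V': A..Z range, ord('V') − ord('A') = 21
'w': a..z range, 26 + ord('w') − ord('a') = 48
'q': a..z range, 26 + ord('q') − ord('a') = 42
'8': 0..9 range, 52 + ord('8') − ord('0') = 60
'2': 0..9 range, 52 + ord('2') − ord('0') = 54
'v': a..z range, 26 + ord('v') − ord('a') = 47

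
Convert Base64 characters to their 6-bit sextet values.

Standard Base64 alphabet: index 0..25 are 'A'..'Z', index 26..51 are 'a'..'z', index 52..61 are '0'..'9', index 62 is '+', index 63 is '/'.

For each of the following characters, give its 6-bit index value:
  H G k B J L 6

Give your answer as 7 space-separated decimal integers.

'H': A..Z range, ord('H') − ord('A') = 7
'G': A..Z range, ord('G') − ord('A') = 6
'k': a..z range, 26 + ord('k') − ord('a') = 36
'B': A..Z range, ord('B') − ord('A') = 1
'J': A..Z range, ord('J') − ord('A') = 9
'L': A..Z range, ord('L') − ord('A') = 11
'6': 0..9 range, 52 + ord('6') − ord('0') = 58

Answer: 7 6 36 1 9 11 58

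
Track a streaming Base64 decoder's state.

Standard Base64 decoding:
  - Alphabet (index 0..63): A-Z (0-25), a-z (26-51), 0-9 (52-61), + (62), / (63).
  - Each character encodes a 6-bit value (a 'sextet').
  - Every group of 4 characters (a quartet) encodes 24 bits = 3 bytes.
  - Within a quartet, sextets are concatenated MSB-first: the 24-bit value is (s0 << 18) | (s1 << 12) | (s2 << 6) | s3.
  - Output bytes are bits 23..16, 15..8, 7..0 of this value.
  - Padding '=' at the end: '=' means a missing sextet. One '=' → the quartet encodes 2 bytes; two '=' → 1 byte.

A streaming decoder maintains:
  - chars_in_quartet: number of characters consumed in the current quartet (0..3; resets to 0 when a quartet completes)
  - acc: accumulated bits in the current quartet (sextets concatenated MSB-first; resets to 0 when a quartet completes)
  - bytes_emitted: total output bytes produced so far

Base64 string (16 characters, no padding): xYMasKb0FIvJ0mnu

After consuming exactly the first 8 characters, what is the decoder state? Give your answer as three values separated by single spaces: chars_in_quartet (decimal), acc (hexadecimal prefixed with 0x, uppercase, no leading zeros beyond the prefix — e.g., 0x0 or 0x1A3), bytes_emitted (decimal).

Answer: 0 0x0 6

Derivation:
After char 0 ('x'=49): chars_in_quartet=1 acc=0x31 bytes_emitted=0
After char 1 ('Y'=24): chars_in_quartet=2 acc=0xC58 bytes_emitted=0
After char 2 ('M'=12): chars_in_quartet=3 acc=0x3160C bytes_emitted=0
After char 3 ('a'=26): chars_in_quartet=4 acc=0xC5831A -> emit C5 83 1A, reset; bytes_emitted=3
After char 4 ('s'=44): chars_in_quartet=1 acc=0x2C bytes_emitted=3
After char 5 ('K'=10): chars_in_quartet=2 acc=0xB0A bytes_emitted=3
After char 6 ('b'=27): chars_in_quartet=3 acc=0x2C29B bytes_emitted=3
After char 7 ('0'=52): chars_in_quartet=4 acc=0xB0A6F4 -> emit B0 A6 F4, reset; bytes_emitted=6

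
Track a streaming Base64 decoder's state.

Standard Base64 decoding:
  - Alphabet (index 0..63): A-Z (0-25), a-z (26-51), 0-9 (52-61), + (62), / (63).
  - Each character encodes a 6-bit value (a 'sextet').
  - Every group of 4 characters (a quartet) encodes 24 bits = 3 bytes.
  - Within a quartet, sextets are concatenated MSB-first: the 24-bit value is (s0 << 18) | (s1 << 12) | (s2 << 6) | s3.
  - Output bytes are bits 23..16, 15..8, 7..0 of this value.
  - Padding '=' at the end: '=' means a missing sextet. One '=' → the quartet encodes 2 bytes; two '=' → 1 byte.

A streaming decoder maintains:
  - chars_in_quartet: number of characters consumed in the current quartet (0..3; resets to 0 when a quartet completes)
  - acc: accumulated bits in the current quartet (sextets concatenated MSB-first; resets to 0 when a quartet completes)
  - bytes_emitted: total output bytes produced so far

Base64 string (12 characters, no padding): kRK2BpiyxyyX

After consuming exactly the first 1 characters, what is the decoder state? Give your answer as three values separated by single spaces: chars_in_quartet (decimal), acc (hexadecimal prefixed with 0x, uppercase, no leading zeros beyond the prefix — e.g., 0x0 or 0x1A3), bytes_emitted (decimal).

Answer: 1 0x24 0

Derivation:
After char 0 ('k'=36): chars_in_quartet=1 acc=0x24 bytes_emitted=0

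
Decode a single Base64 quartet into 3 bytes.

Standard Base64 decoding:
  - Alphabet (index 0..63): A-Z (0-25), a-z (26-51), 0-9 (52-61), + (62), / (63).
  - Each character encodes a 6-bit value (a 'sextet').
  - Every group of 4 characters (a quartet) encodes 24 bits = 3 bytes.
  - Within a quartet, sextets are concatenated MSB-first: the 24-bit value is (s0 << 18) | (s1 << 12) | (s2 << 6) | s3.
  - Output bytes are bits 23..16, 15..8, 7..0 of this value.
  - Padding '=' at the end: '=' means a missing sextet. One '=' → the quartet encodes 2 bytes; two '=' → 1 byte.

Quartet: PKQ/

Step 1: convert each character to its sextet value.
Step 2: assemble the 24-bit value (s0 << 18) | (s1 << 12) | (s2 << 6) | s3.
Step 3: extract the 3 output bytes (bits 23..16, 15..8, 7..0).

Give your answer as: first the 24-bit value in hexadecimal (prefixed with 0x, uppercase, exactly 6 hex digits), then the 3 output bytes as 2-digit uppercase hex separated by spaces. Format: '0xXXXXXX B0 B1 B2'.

Answer: 0x3CA43F 3C A4 3F

Derivation:
Sextets: P=15, K=10, Q=16, /=63
24-bit: (15<<18) | (10<<12) | (16<<6) | 63
      = 0x3C0000 | 0x00A000 | 0x000400 | 0x00003F
      = 0x3CA43F
Bytes: (v>>16)&0xFF=3C, (v>>8)&0xFF=A4, v&0xFF=3F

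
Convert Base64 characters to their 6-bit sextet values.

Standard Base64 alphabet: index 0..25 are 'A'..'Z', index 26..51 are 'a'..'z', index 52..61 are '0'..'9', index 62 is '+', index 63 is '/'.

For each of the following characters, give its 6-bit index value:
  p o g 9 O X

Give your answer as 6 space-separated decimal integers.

'p': a..z range, 26 + ord('p') − ord('a') = 41
'o': a..z range, 26 + ord('o') − ord('a') = 40
'g': a..z range, 26 + ord('g') − ord('a') = 32
'9': 0..9 range, 52 + ord('9') − ord('0') = 61
'O': A..Z range, ord('O') − ord('A') = 14
'X': A..Z range, ord('X') − ord('A') = 23

Answer: 41 40 32 61 14 23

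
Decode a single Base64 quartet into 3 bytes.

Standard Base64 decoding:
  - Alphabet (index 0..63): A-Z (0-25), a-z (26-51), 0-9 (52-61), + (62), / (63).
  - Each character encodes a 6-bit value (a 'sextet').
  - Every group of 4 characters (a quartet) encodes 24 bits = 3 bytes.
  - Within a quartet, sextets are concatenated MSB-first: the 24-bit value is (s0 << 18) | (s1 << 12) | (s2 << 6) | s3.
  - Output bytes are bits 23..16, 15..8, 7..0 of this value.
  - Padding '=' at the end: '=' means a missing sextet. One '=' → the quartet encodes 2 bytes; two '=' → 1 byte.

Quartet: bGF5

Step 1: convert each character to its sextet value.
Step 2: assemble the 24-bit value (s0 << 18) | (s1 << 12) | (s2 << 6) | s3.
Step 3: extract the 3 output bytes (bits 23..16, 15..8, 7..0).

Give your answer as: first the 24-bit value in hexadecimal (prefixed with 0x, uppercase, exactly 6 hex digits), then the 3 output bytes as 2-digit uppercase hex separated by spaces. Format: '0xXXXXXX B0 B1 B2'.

Sextets: b=27, G=6, F=5, 5=57
24-bit: (27<<18) | (6<<12) | (5<<6) | 57
      = 0x6C0000 | 0x006000 | 0x000140 | 0x000039
      = 0x6C6179
Bytes: (v>>16)&0xFF=6C, (v>>8)&0xFF=61, v&0xFF=79

Answer: 0x6C6179 6C 61 79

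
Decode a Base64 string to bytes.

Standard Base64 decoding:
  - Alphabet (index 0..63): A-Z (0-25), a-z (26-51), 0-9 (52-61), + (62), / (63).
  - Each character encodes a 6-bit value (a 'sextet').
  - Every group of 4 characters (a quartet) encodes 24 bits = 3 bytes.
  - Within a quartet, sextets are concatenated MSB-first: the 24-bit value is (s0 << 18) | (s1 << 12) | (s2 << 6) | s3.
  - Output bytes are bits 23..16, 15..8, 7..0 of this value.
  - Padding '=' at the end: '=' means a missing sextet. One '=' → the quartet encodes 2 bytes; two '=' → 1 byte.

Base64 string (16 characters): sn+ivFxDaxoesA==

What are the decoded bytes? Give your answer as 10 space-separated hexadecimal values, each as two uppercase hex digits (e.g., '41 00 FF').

Answer: B2 7F A2 BC 5C 43 6B 1A 1E B0

Derivation:
After char 0 ('s'=44): chars_in_quartet=1 acc=0x2C bytes_emitted=0
After char 1 ('n'=39): chars_in_quartet=2 acc=0xB27 bytes_emitted=0
After char 2 ('+'=62): chars_in_quartet=3 acc=0x2C9FE bytes_emitted=0
After char 3 ('i'=34): chars_in_quartet=4 acc=0xB27FA2 -> emit B2 7F A2, reset; bytes_emitted=3
After char 4 ('v'=47): chars_in_quartet=1 acc=0x2F bytes_emitted=3
After char 5 ('F'=5): chars_in_quartet=2 acc=0xBC5 bytes_emitted=3
After char 6 ('x'=49): chars_in_quartet=3 acc=0x2F171 bytes_emitted=3
After char 7 ('D'=3): chars_in_quartet=4 acc=0xBC5C43 -> emit BC 5C 43, reset; bytes_emitted=6
After char 8 ('a'=26): chars_in_quartet=1 acc=0x1A bytes_emitted=6
After char 9 ('x'=49): chars_in_quartet=2 acc=0x6B1 bytes_emitted=6
After char 10 ('o'=40): chars_in_quartet=3 acc=0x1AC68 bytes_emitted=6
After char 11 ('e'=30): chars_in_quartet=4 acc=0x6B1A1E -> emit 6B 1A 1E, reset; bytes_emitted=9
After char 12 ('s'=44): chars_in_quartet=1 acc=0x2C bytes_emitted=9
After char 13 ('A'=0): chars_in_quartet=2 acc=0xB00 bytes_emitted=9
Padding '==': partial quartet acc=0xB00 -> emit B0; bytes_emitted=10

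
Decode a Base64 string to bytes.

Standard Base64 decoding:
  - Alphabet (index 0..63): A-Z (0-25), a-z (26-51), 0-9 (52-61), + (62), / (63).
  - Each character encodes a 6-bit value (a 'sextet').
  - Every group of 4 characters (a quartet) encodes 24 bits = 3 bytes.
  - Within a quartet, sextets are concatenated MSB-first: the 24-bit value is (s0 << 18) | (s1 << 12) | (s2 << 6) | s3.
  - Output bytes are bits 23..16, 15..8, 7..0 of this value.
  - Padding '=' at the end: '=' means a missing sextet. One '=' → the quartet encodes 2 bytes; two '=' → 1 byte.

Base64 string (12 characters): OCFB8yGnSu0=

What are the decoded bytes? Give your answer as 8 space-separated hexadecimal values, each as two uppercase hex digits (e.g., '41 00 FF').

Answer: 38 21 41 F3 21 A7 4A ED

Derivation:
After char 0 ('O'=14): chars_in_quartet=1 acc=0xE bytes_emitted=0
After char 1 ('C'=2): chars_in_quartet=2 acc=0x382 bytes_emitted=0
After char 2 ('F'=5): chars_in_quartet=3 acc=0xE085 bytes_emitted=0
After char 3 ('B'=1): chars_in_quartet=4 acc=0x382141 -> emit 38 21 41, reset; bytes_emitted=3
After char 4 ('8'=60): chars_in_quartet=1 acc=0x3C bytes_emitted=3
After char 5 ('y'=50): chars_in_quartet=2 acc=0xF32 bytes_emitted=3
After char 6 ('G'=6): chars_in_quartet=3 acc=0x3CC86 bytes_emitted=3
After char 7 ('n'=39): chars_in_quartet=4 acc=0xF321A7 -> emit F3 21 A7, reset; bytes_emitted=6
After char 8 ('S'=18): chars_in_quartet=1 acc=0x12 bytes_emitted=6
After char 9 ('u'=46): chars_in_quartet=2 acc=0x4AE bytes_emitted=6
After char 10 ('0'=52): chars_in_quartet=3 acc=0x12BB4 bytes_emitted=6
Padding '=': partial quartet acc=0x12BB4 -> emit 4A ED; bytes_emitted=8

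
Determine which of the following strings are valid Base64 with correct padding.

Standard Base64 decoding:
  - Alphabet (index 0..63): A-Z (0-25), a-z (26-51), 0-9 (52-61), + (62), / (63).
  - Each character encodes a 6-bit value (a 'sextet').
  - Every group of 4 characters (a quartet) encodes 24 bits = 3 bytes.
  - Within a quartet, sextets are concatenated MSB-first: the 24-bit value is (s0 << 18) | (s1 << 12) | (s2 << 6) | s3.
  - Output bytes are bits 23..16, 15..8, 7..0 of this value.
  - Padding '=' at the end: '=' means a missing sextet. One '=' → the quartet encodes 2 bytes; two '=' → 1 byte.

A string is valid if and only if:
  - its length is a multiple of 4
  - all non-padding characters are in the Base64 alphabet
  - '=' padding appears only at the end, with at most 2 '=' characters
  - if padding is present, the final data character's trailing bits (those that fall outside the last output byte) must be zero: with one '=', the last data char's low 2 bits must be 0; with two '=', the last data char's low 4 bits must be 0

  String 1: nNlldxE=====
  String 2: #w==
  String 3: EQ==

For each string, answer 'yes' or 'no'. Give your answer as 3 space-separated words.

String 1: 'nNlldxE=====' → invalid (5 pad chars (max 2))
String 2: '#w==' → invalid (bad char(s): ['#'])
String 3: 'EQ==' → valid

Answer: no no yes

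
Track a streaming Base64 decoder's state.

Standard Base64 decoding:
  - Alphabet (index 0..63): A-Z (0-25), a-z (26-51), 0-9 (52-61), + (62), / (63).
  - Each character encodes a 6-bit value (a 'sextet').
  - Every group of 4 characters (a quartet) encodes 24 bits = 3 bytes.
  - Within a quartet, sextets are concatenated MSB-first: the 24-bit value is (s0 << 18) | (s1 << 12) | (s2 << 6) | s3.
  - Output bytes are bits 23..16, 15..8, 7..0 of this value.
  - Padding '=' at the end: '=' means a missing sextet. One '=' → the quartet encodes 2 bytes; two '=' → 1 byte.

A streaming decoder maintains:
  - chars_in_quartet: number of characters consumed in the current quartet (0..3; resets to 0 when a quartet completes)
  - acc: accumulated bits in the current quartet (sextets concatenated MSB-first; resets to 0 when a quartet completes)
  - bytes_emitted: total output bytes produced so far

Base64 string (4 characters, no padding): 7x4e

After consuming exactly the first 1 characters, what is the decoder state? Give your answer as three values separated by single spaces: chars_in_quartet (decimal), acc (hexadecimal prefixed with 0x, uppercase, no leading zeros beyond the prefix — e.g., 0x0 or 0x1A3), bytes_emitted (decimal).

Answer: 1 0x3B 0

Derivation:
After char 0 ('7'=59): chars_in_quartet=1 acc=0x3B bytes_emitted=0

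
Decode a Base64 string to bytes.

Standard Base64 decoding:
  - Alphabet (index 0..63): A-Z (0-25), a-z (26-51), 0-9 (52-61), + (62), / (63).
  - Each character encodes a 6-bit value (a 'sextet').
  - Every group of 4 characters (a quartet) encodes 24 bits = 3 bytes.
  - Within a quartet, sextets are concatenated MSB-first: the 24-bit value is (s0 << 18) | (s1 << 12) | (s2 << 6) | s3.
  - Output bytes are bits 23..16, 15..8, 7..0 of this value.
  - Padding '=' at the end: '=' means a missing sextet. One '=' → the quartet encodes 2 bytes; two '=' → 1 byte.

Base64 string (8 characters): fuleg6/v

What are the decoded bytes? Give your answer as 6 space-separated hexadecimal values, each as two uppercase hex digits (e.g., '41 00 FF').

After char 0 ('f'=31): chars_in_quartet=1 acc=0x1F bytes_emitted=0
After char 1 ('u'=46): chars_in_quartet=2 acc=0x7EE bytes_emitted=0
After char 2 ('l'=37): chars_in_quartet=3 acc=0x1FBA5 bytes_emitted=0
After char 3 ('e'=30): chars_in_quartet=4 acc=0x7EE95E -> emit 7E E9 5E, reset; bytes_emitted=3
After char 4 ('g'=32): chars_in_quartet=1 acc=0x20 bytes_emitted=3
After char 5 ('6'=58): chars_in_quartet=2 acc=0x83A bytes_emitted=3
After char 6 ('/'=63): chars_in_quartet=3 acc=0x20EBF bytes_emitted=3
After char 7 ('v'=47): chars_in_quartet=4 acc=0x83AFEF -> emit 83 AF EF, reset; bytes_emitted=6

Answer: 7E E9 5E 83 AF EF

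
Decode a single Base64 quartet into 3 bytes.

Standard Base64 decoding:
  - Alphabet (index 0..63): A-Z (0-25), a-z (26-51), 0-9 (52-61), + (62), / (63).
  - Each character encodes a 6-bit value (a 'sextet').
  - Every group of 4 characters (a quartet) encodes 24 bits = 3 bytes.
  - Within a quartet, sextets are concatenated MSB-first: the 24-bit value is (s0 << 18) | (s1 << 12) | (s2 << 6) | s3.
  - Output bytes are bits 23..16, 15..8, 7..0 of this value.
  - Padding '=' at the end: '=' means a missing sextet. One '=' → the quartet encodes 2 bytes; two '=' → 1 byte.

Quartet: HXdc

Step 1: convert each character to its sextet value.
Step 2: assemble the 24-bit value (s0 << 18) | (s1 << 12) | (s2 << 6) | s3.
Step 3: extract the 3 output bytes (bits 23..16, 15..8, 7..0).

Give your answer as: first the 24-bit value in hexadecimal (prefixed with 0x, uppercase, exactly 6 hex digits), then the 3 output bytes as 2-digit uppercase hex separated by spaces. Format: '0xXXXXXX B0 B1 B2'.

Sextets: H=7, X=23, d=29, c=28
24-bit: (7<<18) | (23<<12) | (29<<6) | 28
      = 0x1C0000 | 0x017000 | 0x000740 | 0x00001C
      = 0x1D775C
Bytes: (v>>16)&0xFF=1D, (v>>8)&0xFF=77, v&0xFF=5C

Answer: 0x1D775C 1D 77 5C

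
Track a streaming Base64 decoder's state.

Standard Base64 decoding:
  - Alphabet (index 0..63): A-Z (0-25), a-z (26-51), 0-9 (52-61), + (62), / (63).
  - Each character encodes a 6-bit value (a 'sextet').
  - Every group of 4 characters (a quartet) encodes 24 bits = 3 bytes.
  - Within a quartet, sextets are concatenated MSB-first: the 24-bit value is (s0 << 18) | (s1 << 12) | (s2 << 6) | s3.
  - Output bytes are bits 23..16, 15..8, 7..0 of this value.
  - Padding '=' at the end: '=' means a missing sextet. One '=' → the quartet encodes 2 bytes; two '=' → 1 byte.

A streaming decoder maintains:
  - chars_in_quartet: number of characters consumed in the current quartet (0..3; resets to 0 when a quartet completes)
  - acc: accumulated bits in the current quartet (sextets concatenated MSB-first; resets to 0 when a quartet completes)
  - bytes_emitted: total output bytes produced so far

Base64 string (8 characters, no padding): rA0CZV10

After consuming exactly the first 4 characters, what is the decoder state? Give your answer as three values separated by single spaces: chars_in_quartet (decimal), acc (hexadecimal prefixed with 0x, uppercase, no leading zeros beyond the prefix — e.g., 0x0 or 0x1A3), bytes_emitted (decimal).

Answer: 0 0x0 3

Derivation:
After char 0 ('r'=43): chars_in_quartet=1 acc=0x2B bytes_emitted=0
After char 1 ('A'=0): chars_in_quartet=2 acc=0xAC0 bytes_emitted=0
After char 2 ('0'=52): chars_in_quartet=3 acc=0x2B034 bytes_emitted=0
After char 3 ('C'=2): chars_in_quartet=4 acc=0xAC0D02 -> emit AC 0D 02, reset; bytes_emitted=3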